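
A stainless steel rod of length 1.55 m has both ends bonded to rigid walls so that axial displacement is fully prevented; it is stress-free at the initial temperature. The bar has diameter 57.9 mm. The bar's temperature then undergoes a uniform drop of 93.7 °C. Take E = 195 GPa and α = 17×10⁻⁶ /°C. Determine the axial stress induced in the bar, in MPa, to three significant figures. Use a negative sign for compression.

311 MPa

Free thermal expansion αLΔT = 17e-6 · 1550 · -93.7 = -2.469 mm.
The walls impose strain ε = −(-2.469)/1550 = 1.5929e-03; σ = Eε = 195000 · 1.5929e-03 = 310.6 MPa.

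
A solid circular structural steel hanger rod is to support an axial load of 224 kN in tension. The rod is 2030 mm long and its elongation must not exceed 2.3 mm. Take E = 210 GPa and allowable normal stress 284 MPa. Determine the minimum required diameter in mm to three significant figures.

34.6 mm

Required area A ≥ P/σ_allow = 224000/284 = 788.7 mm².
For a solid circular section, d ≥ √(4A/π) = 31.69 mm.
Elongation limit: A ≥ PL/(Eδ_allow) = 224000·2030/(210000·2.3) = 941.4 mm² ⇒ d ≥ 34.62 mm.
The elongation limit governs.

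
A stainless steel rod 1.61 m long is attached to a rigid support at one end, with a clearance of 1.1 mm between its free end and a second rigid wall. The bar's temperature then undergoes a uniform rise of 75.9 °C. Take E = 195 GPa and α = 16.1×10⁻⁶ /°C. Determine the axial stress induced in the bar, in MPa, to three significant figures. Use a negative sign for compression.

Free thermal expansion αLΔT = 16.1e-6 · 1610 · 75.9 = 1.967 mm.
The walls engage after the gap closes; constrained expansion = 1.967 − 1.1 = 0.8674 mm.
The walls impose strain ε = −(0.8674)/1610 = -5.3876e-04; σ = Eε = 195000 · -5.3876e-04 = -105.1 MPa.

-105 MPa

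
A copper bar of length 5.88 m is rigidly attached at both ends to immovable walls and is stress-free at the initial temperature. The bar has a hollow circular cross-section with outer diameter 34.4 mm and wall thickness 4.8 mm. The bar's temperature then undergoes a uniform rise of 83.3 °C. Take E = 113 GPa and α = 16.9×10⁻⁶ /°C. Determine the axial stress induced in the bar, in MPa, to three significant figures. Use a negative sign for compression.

-159 MPa

Free thermal expansion αLΔT = 16.9e-6 · 5880 · 83.3 = 8.278 mm.
The walls impose strain ε = −(8.278)/5880 = -1.4078e-03; σ = Eε = 113000 · -1.4078e-03 = -159.1 MPa.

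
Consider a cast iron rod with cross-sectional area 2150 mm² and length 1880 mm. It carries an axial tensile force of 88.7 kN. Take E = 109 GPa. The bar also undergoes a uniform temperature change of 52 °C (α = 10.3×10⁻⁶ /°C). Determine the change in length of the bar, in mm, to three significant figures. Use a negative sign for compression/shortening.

1.72 mm

δ_mech = NL/(AE) = 88700·1880/(2150·109000) = 0.7116 mm.
δ_thermal = αLΔT = 10.3e-6·1880·52 = 1.007 mm.
δ = δ_mech + δ_thermal = 1.718 mm.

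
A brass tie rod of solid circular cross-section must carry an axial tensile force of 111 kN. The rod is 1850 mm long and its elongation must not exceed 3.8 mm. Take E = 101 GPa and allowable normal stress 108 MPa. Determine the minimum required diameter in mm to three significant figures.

Required area A ≥ P/σ_allow = 111000/108 = 1028 mm².
For a solid circular section, d ≥ √(4A/π) = 36.17 mm.
Elongation limit: A ≥ PL/(Eδ_allow) = 111000·1850/(101000·3.8) = 535 mm² ⇒ d ≥ 26.1 mm.
The stress limit governs.

36.2 mm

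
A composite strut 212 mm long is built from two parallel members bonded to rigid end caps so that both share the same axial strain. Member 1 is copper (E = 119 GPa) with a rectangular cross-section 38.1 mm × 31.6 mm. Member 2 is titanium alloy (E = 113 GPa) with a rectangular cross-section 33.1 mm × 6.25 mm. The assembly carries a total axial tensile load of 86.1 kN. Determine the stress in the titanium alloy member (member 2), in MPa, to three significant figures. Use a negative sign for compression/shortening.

A_1 = 1204 mm².
A_2 = 206.9 mm².
Equal strain + equilibrium ⇒ each member carries load in proportion to AE: A₁E₁ = 143300000 N, A₂E₂ = 23380000 N, ΣAE = 166600000 N.
σ₂ = P·E₂/ΣAE = 86100·113000/166600000 = 58.38 MPa.

58.4 MPa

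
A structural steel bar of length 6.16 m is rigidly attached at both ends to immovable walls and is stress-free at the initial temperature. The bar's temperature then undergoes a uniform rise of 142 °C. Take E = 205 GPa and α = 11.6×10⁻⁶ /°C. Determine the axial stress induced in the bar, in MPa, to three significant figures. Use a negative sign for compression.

-338 MPa

Free thermal expansion αLΔT = 11.6e-6 · 6160 · 142 = 10.15 mm.
The walls impose strain ε = −(10.15)/6160 = -1.6472e-03; σ = Eε = 205000 · -1.6472e-03 = -337.7 MPa.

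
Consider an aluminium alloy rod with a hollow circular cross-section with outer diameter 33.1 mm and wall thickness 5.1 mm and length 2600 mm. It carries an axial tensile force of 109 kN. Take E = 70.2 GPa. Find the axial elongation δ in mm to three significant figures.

9.00 mm

A = 448.6 mm².
δ_mech = NL/(AE) = 109000·2600/(448.6·70200) = 8.999 mm.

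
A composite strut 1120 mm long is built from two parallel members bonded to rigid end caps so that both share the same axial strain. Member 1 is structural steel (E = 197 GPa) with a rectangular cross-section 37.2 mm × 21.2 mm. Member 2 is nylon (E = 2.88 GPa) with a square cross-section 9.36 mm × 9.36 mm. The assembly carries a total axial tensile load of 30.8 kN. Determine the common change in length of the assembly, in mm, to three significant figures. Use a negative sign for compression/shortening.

0.222 mm

A_1 = 788.6 mm².
A_2 = 87.61 mm².
Equal strain + equilibrium ⇒ each member carries load in proportion to AE: A₁E₁ = 155400000 N, A₂E₂ = 252300 N, ΣAE = 155600000 N.
δ = PL/ΣAE = 30800·1120/155600000 = 0.2217 mm.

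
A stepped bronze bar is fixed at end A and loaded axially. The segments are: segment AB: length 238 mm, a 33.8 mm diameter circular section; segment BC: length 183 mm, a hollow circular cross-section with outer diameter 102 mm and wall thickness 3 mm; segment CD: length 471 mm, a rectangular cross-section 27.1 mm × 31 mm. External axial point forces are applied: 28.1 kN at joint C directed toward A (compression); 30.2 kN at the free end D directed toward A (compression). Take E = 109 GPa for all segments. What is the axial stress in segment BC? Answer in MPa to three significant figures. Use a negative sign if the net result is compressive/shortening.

-62.5 MPa

Internal axial forces (sectioning from the free end, tension +): N_CD = -30.2 kN, N_BC = -58.3 kN, N_AB = -58.3 kN.
A_BC = 933.1 mm².
σ_BC = N_BC/A_BC = -58300/933.1 = -62.48 MPa.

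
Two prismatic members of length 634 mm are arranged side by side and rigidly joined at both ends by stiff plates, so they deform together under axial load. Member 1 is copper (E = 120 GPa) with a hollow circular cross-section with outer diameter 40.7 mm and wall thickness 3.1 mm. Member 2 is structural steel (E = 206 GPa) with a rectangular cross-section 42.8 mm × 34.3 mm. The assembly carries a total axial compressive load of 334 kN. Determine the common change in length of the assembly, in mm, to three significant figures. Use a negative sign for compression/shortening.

A_1 = 366.2 mm².
A_2 = 1468 mm².
Equal strain + equilibrium ⇒ each member carries load in proportion to AE: A₁E₁ = 43940000 N, A₂E₂ = 302400000 N, ΣAE = 346400000 N.
δ = PL/ΣAE = -334000·634/346400000 = -0.6114 mm.

-0.611 mm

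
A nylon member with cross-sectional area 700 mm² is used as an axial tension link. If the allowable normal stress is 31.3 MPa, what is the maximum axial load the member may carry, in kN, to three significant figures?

P_max = σ_allow · A = 31.3 · 700 = 21910 N = 21.91 kN.

21.9 kN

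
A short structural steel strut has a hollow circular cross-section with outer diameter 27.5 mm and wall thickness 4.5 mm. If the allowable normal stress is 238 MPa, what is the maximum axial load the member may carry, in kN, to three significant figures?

A = 325.2 mm².
P_max = σ_allow · A = 238 · 325.2 = 77390 N = 77.39 kN.

77.4 kN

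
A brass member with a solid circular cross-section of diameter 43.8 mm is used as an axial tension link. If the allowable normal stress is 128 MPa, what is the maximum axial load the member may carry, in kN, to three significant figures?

A = 1507 mm².
P_max = σ_allow · A = 128 · 1507 = 192900 N = 192.9 kN.

193 kN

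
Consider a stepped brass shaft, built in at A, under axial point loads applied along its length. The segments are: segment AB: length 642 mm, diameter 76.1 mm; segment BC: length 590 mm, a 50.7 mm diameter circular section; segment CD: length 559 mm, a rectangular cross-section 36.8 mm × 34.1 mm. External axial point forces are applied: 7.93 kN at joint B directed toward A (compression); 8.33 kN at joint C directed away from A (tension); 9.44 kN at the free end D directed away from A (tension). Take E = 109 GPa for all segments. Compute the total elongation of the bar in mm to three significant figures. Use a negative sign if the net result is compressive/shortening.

0.0990 mm

Internal axial forces (sectioning from the free end, tension +): N_CD = 9.44 kN, N_BC = 17.77 kN, N_AB = 9.84 kN.
A_AB = 4548 mm².
A_BC = 2019 mm².
A_CD = 1255 mm².
δ_AB = 9840·642/(4548·109000) = 0.01274 mm
δ_BC = 17770·590/(2019·109000) = 0.04764 mm
δ_CD = 9440·559/(1255·109000) = 0.03858 mm
δ = Σδ_i = 0.09897 mm.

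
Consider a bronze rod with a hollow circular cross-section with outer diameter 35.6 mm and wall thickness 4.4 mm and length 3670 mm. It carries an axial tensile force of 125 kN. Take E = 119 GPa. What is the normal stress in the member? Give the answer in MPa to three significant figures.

290 MPa

A = 431.3 mm².
σ = N/A = 125000/431.3 = 289.8 MPa.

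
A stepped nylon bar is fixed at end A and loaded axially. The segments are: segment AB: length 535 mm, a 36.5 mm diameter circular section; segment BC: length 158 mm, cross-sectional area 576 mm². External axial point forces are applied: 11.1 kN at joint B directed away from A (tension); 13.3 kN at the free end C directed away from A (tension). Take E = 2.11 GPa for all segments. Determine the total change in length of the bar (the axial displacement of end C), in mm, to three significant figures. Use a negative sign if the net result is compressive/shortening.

7.64 mm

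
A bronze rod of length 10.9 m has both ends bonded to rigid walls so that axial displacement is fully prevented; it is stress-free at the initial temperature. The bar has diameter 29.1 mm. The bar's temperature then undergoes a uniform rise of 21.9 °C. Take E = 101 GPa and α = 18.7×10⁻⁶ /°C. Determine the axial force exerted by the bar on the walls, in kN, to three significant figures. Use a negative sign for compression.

Free thermal expansion αLΔT = 18.7e-6 · 10900 · 21.9 = 4.464 mm.
The walls impose strain ε = −(4.464)/10900 = -4.0953e-04; σ = Eε = 101000 · -4.0953e-04 = -41.36 MPa.
Wall reaction R = σ·A = -41.36·665.1 = -27510 N = -27.51 kN.

-27.5 kN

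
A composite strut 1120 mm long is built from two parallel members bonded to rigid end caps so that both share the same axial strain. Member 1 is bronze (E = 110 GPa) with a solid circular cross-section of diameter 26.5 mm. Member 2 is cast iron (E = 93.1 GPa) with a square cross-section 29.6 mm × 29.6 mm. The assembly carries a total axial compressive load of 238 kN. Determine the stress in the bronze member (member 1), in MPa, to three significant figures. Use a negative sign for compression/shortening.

-184 MPa

A_1 = 551.5 mm².
A_2 = 876.2 mm².
Equal strain + equilibrium ⇒ each member carries load in proportion to AE: A₁E₁ = 60670000 N, A₂E₂ = 81570000 N, ΣAE = 142200000 N.
σ₁ = P·E₁/ΣAE = -238000·110000/142200000 = -184.1 MPa.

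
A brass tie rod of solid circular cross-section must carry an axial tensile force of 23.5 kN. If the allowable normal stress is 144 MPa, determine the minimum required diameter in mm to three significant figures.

Required area A ≥ P/σ_allow = 23500/144 = 163.2 mm².
For a solid circular section, d ≥ √(4A/π) = 14.41 mm.

14.4 mm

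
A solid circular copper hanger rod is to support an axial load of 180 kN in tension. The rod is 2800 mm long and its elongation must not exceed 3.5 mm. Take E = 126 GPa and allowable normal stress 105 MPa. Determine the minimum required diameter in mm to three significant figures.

46.7 mm

Required area A ≥ P/σ_allow = 180000/105 = 1714 mm².
For a solid circular section, d ≥ √(4A/π) = 46.72 mm.
Elongation limit: A ≥ PL/(Eδ_allow) = 180000·2800/(126000·3.5) = 1143 mm² ⇒ d ≥ 38.15 mm.
The stress limit governs.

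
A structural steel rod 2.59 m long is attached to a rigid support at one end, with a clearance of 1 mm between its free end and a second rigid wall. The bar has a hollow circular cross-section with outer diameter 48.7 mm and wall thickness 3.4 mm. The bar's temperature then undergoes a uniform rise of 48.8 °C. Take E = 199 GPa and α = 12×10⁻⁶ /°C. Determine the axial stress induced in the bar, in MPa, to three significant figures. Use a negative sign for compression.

-39.7 MPa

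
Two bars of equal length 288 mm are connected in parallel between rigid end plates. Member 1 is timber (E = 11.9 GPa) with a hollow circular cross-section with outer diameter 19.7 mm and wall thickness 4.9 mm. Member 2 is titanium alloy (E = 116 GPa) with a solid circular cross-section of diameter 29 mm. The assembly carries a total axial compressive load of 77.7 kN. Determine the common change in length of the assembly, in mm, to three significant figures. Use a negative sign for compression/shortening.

-0.282 mm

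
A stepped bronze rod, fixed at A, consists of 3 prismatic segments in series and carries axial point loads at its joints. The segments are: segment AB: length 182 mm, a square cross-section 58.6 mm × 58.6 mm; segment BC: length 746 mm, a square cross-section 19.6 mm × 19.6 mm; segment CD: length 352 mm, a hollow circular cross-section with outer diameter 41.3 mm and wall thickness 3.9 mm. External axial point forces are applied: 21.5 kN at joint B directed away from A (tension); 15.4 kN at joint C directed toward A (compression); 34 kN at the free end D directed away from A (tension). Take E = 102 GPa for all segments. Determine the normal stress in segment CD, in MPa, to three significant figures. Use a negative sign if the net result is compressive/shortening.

74.2 MPa

Internal axial forces (sectioning from the free end, tension +): N_CD = 34 kN, N_BC = 18.6 kN, N_AB = 40.1 kN.
A_CD = 458.2 mm².
σ_CD = N_CD/A_CD = 34000/458.2 = 74.2 MPa.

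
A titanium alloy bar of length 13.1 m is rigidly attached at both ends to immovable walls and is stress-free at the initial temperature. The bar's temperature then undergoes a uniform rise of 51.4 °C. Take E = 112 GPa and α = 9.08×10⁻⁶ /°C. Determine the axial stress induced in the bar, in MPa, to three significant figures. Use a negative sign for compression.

-52.3 MPa

Free thermal expansion αLΔT = 9.08e-6 · 13100 · 51.4 = 6.114 mm.
The walls impose strain ε = −(6.114)/13100 = -4.6671e-04; σ = Eε = 112000 · -4.6671e-04 = -52.27 MPa.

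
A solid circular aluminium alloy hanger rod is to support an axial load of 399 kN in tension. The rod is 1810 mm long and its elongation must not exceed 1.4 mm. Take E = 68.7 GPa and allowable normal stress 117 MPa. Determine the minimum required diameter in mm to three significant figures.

Required area A ≥ P/σ_allow = 399000/117 = 3410 mm².
For a solid circular section, d ≥ √(4A/π) = 65.89 mm.
Elongation limit: A ≥ PL/(Eδ_allow) = 399000·1810/(68700·1.4) = 7509 mm² ⇒ d ≥ 97.78 mm.
The elongation limit governs.

97.8 mm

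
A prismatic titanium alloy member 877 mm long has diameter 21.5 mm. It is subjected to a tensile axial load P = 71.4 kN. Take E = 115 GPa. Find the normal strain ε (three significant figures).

0.00171

A = 363.1 mm².
σ = N/A = 196.7 MPa; ε = σ/E = 196.7/115000 = 1.710e-03.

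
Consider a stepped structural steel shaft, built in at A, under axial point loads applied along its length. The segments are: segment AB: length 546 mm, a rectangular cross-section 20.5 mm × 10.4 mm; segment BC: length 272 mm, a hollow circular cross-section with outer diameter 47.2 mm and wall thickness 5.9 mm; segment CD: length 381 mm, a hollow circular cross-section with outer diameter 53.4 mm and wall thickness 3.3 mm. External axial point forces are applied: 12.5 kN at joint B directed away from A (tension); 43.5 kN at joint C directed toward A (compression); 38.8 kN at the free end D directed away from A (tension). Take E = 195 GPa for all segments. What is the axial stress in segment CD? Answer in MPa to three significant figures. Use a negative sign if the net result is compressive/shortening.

Internal axial forces (sectioning from the free end, tension +): N_CD = 38.8 kN, N_BC = -4.7 kN, N_AB = 7.8 kN.
A_CD = 519.4 mm².
σ_CD = N_CD/A_CD = 38800/519.4 = 74.7 MPa.

74.7 MPa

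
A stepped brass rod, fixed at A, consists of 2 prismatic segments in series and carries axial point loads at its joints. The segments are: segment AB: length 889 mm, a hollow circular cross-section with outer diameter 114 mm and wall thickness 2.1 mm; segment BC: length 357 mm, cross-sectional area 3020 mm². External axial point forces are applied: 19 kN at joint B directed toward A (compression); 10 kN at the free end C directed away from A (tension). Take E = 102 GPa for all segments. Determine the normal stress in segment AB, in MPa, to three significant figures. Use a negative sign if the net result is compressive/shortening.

-12.2 MPa

Internal axial forces (sectioning from the free end, tension +): N_BC = 10 kN, N_AB = -9 kN.
A_AB = 738.2 mm².
σ_AB = N_AB/A_AB = -9000/738.2 = -12.19 MPa.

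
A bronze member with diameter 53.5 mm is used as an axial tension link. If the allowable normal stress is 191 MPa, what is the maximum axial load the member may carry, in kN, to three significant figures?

429 kN

A = 2248 mm².
P_max = σ_allow · A = 191 · 2248 = 429400 N = 429.4 kN.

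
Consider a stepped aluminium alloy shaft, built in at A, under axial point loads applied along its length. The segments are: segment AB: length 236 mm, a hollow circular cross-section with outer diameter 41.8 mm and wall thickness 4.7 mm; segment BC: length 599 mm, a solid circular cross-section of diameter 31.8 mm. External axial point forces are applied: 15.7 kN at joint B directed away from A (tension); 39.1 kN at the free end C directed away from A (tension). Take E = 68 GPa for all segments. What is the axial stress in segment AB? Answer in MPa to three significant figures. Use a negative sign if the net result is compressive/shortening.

Internal axial forces (sectioning from the free end, tension +): N_BC = 39.1 kN, N_AB = 54.8 kN.
A_AB = 547.8 mm².
σ_AB = N_AB/A_AB = 54800/547.8 = 100 MPa.

100 MPa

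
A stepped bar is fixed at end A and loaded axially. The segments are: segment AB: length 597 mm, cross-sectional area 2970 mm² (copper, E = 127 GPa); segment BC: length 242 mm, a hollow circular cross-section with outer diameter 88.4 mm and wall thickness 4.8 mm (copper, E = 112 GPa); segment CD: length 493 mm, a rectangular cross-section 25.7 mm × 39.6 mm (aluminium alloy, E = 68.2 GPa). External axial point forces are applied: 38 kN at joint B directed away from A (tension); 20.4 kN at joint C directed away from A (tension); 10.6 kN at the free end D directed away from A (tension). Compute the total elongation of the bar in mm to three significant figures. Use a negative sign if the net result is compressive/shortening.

Internal axial forces (sectioning from the free end, tension +): N_CD = 10.6 kN, N_BC = 31 kN, N_AB = 69 kN.
A_BC = 1261 mm².
A_CD = 1018 mm².
δ_AB = 69000·597/(2970·127000) = 0.1092 mm
δ_BC = 31000·242/(1261·112000) = 0.05313 mm
δ_CD = 10600·493/(1018·68200) = 0.07529 mm
δ = Σδ_i = 0.2376 mm.

0.238 mm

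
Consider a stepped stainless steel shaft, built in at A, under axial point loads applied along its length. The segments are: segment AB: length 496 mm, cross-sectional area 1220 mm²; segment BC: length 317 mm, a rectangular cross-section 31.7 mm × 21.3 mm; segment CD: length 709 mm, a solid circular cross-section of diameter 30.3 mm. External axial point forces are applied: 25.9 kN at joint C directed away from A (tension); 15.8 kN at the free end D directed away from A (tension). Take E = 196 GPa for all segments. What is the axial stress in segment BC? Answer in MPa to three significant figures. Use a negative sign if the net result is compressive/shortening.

61.8 MPa

Internal axial forces (sectioning from the free end, tension +): N_CD = 15.8 kN, N_BC = 41.7 kN, N_AB = 41.7 kN.
A_BC = 675.2 mm².
σ_BC = N_BC/A_BC = 41700/675.2 = 61.76 MPa.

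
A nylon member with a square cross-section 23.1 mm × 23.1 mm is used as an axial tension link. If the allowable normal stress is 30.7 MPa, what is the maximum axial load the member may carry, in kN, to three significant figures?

A = 533.6 mm².
P_max = σ_allow · A = 30.7 · 533.6 = 16380 N = 16.38 kN.

16.4 kN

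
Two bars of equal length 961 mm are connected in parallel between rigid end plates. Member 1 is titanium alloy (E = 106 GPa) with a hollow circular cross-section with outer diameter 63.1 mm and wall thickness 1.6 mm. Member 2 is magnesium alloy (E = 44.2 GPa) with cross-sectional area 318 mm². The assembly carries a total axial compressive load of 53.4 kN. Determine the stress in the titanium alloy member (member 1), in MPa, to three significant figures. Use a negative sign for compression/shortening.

-121 MPa

A_1 = 309.1 mm².
Equal strain + equilibrium ⇒ each member carries load in proportion to AE: A₁E₁ = 32770000 N, A₂E₂ = 14060000 N, ΣAE = 46820000 N.
σ₁ = P·E₁/ΣAE = -53400·106000/46820000 = -120.9 MPa.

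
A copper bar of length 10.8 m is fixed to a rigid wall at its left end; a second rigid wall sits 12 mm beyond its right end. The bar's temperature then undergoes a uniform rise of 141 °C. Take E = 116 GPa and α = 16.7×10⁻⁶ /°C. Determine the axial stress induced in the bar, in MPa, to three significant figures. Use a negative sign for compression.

-144 MPa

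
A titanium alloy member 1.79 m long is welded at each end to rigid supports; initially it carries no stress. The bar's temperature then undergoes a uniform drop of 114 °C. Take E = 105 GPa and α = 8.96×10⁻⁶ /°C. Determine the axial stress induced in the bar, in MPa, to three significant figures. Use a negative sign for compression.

Free thermal expansion αLΔT = 8.96e-6 · 1790 · -114 = -1.828 mm.
The walls impose strain ε = −(-1.828)/1790 = 1.0214e-03; σ = Eε = 105000 · 1.0214e-03 = 107.3 MPa.

107 MPa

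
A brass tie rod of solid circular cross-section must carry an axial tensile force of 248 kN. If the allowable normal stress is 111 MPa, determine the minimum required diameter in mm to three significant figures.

53.3 mm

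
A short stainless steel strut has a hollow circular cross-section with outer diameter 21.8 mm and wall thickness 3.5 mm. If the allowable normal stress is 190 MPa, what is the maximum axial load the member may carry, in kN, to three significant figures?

38.2 kN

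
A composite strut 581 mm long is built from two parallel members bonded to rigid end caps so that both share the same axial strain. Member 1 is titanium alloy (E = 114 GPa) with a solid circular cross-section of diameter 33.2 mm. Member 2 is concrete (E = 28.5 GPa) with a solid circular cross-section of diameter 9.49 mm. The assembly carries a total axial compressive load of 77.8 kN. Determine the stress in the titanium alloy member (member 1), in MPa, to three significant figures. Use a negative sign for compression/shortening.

-88.1 MPa

A_1 = 865.7 mm².
A_2 = 70.73 mm².
Equal strain + equilibrium ⇒ each member carries load in proportion to AE: A₁E₁ = 98690000 N, A₂E₂ = 2016000 N, ΣAE = 100700000 N.
σ₁ = P·E₁/ΣAE = -77800·114000/100700000 = -88.07 MPa.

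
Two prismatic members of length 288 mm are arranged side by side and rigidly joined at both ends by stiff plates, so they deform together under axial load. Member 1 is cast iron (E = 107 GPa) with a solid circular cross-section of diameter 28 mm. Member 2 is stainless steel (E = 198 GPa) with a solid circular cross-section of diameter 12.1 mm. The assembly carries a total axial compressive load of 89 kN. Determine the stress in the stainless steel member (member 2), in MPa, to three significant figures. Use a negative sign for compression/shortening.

A_1 = 615.8 mm².
A_2 = 115 mm².
Equal strain + equilibrium ⇒ each member carries load in proportion to AE: A₁E₁ = 65890000 N, A₂E₂ = 22770000 N, ΣAE = 88650000 N.
σ₂ = P·E₂/ΣAE = -89000·198000/88650000 = -198.8 MPa.

-199 MPa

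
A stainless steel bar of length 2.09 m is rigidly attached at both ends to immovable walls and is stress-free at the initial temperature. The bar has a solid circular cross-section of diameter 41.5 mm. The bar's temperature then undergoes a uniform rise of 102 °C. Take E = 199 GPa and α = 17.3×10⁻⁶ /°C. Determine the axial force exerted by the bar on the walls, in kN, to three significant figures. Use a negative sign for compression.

-475 kN

Free thermal expansion αLΔT = 17.3e-6 · 2090 · 102 = 3.688 mm.
The walls impose strain ε = −(3.688)/2090 = -1.7646e-03; σ = Eε = 199000 · -1.7646e-03 = -351.2 MPa.
Wall reaction R = σ·A = -351.2·1353 = -475000 N = -475 kN.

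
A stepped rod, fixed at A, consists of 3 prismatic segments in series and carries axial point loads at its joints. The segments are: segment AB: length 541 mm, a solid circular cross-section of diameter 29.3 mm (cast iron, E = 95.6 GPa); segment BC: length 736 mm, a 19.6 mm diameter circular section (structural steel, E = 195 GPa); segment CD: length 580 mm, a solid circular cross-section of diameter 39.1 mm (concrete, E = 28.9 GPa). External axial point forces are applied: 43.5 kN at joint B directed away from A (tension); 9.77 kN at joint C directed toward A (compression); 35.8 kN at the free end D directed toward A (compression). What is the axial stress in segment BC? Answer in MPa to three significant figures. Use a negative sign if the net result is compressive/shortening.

-151 MPa

Internal axial forces (sectioning from the free end, tension +): N_CD = -35.8 kN, N_BC = -45.57 kN, N_AB = -2.07 kN.
A_BC = 301.7 mm².
σ_BC = N_BC/A_BC = -45570/301.7 = -151 MPa.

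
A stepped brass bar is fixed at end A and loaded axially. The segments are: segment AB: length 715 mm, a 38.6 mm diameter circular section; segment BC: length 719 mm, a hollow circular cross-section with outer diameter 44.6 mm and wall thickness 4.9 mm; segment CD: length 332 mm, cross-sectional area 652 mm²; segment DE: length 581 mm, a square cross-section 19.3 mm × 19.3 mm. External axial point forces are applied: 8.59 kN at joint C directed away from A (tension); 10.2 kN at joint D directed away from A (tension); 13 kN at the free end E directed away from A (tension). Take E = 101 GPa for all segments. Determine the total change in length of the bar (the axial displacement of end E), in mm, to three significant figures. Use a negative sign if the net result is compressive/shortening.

0.880 mm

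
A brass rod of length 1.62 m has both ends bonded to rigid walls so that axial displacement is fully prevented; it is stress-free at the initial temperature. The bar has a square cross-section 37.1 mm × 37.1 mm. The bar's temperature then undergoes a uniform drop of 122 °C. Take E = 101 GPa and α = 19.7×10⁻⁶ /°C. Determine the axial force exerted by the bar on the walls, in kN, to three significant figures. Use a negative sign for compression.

334 kN

Free thermal expansion αLΔT = 19.7e-6 · 1620 · -122 = -3.894 mm.
The walls impose strain ε = −(-3.894)/1620 = 2.4034e-03; σ = Eε = 101000 · 2.4034e-03 = 242.7 MPa.
Wall reaction R = σ·A = 242.7·1376 = 334100 N = 334.1 kN.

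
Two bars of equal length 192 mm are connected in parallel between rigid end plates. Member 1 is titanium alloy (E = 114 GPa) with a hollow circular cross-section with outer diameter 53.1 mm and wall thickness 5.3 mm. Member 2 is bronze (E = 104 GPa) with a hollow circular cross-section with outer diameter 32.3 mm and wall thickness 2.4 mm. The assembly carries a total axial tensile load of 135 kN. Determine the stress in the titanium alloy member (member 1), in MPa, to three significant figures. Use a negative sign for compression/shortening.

135 MPa

A_1 = 795.9 mm².
A_2 = 225.4 mm².
Equal strain + equilibrium ⇒ each member carries load in proportion to AE: A₁E₁ = 90730000 N, A₂E₂ = 23450000 N, ΣAE = 114200000 N.
σ₁ = P·E₁/ΣAE = 135000·114000/114200000 = 134.8 MPa.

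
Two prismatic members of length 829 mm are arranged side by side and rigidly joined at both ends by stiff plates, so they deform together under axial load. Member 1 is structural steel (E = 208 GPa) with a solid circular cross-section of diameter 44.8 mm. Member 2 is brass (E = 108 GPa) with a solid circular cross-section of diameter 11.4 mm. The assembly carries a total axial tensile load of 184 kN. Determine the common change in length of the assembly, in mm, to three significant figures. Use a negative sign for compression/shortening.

0.450 mm

A_1 = 1576 mm².
A_2 = 102.1 mm².
Equal strain + equilibrium ⇒ each member carries load in proportion to AE: A₁E₁ = 327900000 N, A₂E₂ = 11020000 N, ΣAE = 338900000 N.
δ = PL/ΣAE = 184000·829/338900000 = 0.4501 mm.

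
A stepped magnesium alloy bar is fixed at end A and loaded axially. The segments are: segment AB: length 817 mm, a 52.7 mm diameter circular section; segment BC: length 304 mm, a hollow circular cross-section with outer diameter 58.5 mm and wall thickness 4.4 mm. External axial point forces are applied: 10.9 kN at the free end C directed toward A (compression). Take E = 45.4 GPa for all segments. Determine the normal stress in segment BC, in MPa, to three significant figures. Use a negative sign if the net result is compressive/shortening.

-14.6 MPa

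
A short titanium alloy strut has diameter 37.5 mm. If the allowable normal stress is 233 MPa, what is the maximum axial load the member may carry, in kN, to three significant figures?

257 kN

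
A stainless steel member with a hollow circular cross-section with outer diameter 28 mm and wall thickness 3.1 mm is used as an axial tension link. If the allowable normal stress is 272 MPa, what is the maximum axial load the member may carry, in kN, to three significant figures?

66.0 kN

A = 242.5 mm².
P_max = σ_allow · A = 272 · 242.5 = 65960 N = 65.96 kN.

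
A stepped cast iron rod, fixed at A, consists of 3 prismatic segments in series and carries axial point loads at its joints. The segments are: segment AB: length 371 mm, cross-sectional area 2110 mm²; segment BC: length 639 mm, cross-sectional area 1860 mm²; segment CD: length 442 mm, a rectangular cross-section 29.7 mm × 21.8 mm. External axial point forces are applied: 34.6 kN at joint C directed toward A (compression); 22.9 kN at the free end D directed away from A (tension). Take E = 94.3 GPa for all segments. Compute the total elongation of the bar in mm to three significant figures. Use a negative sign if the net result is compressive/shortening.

0.101 mm

Internal axial forces (sectioning from the free end, tension +): N_CD = 22.9 kN, N_BC = -11.7 kN, N_AB = -11.7 kN.
A_CD = 647.5 mm².
δ_AB = -11700·371/(2110·94300) = -0.02182 mm
δ_BC = -11700·639/(1860·94300) = -0.04262 mm
δ_CD = 22900·442/(647.5·94300) = 0.1658 mm
δ = Σδ_i = 0.1013 mm.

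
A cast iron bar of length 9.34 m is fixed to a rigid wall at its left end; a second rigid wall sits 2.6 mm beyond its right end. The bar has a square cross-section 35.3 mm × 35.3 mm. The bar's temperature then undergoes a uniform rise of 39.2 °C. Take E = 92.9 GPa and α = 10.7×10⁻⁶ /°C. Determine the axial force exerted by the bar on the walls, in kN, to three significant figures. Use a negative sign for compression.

-16.3 kN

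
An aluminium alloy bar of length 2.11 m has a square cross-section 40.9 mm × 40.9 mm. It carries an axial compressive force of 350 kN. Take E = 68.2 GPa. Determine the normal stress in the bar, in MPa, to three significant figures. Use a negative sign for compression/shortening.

-209 MPa

A = 1673 mm².
σ = N/A = -350000/1673 = -209.2 MPa.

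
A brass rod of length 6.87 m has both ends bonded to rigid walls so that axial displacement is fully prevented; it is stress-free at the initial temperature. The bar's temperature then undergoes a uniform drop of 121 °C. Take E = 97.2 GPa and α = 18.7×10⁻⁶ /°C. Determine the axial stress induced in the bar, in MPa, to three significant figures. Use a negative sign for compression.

Free thermal expansion αLΔT = 18.7e-6 · 6870 · -121 = -15.54 mm.
The walls impose strain ε = −(-15.54)/6870 = 2.2627e-03; σ = Eε = 97200 · 2.2627e-03 = 219.9 MPa.

220 MPa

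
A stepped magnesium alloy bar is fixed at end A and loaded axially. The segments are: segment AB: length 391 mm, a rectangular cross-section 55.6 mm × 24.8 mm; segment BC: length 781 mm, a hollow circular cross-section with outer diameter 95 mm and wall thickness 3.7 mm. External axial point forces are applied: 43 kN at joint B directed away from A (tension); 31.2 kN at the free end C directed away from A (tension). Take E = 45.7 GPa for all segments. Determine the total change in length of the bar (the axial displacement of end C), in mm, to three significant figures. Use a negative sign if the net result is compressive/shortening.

0.963 mm

Internal axial forces (sectioning from the free end, tension +): N_BC = 31.2 kN, N_AB = 74.2 kN.
A_AB = 1379 mm².
A_BC = 1061 mm².
δ_AB = 74200·391/(1379·45700) = 0.4604 mm
δ_BC = 31200·781/(1061·45700) = 0.5024 mm
δ = Σδ_i = 0.9628 mm.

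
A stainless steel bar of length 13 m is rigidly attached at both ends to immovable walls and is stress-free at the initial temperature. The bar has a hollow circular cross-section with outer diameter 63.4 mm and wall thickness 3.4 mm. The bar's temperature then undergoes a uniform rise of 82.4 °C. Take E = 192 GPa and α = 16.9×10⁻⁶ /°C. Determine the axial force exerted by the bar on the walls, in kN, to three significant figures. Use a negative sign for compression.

Free thermal expansion αLΔT = 16.9e-6 · 13000 · 82.4 = 18.1 mm.
The walls impose strain ε = −(18.1)/13000 = -1.3926e-03; σ = Eε = 192000 · -1.3926e-03 = -267.4 MPa.
Wall reaction R = σ·A = -267.4·640.9 = -171400 N = -171.4 kN.

-171 kN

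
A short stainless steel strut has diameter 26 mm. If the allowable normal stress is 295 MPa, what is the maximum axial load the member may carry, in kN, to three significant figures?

A = 530.9 mm².
P_max = σ_allow · A = 295 · 530.9 = 156600 N = 156.6 kN.

157 kN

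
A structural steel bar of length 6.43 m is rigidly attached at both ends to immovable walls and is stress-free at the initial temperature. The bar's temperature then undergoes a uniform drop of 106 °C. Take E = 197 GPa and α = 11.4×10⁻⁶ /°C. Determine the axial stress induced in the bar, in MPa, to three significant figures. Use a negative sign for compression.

Free thermal expansion αLΔT = 11.4e-6 · 6430 · -106 = -7.77 mm.
The walls impose strain ε = −(-7.77)/6430 = 1.2084e-03; σ = Eε = 197000 · 1.2084e-03 = 238.1 MPa.

238 MPa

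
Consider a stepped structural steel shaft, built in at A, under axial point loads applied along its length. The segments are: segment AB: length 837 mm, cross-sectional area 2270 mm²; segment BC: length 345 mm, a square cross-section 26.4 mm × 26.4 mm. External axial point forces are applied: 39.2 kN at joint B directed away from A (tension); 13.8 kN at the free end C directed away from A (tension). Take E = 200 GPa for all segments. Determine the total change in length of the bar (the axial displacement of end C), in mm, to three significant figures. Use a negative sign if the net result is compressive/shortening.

Internal axial forces (sectioning from the free end, tension +): N_BC = 13.8 kN, N_AB = 53 kN.
A_BC = 697 mm².
δ_AB = 53000·837/(2270·200000) = 0.09771 mm
δ_BC = 13800·345/(697·200000) = 0.03416 mm
δ = Σδ_i = 0.1319 mm.

0.132 mm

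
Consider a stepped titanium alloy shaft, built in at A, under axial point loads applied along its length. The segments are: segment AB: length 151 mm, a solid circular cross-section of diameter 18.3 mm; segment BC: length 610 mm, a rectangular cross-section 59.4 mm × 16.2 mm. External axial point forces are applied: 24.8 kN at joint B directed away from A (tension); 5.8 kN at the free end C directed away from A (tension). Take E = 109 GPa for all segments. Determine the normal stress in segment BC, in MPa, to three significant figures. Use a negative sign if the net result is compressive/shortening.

6.03 MPa

Internal axial forces (sectioning from the free end, tension +): N_BC = 5.8 kN, N_AB = 30.6 kN.
A_BC = 962.3 mm².
σ_BC = N_BC/A_BC = 5800/962.3 = 6.027 MPa.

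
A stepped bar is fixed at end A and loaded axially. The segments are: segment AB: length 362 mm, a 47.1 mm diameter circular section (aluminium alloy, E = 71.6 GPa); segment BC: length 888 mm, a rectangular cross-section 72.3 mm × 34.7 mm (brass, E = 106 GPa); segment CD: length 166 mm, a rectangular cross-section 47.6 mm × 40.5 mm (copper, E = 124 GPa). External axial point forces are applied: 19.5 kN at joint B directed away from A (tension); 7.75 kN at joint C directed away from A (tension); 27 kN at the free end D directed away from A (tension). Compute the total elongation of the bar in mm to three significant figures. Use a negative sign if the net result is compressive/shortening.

Internal axial forces (sectioning from the free end, tension +): N_CD = 27 kN, N_BC = 34.75 kN, N_AB = 54.25 kN.
A_AB = 1742 mm².
A_BC = 2509 mm².
A_CD = 1928 mm².
δ_AB = 54250·362/(1742·71600) = 0.1574 mm
δ_BC = 34750·888/(2509·106000) = 0.116 mm
δ_CD = 27000·166/(1928·124000) = 0.01875 mm
δ = Σδ_i = 0.2922 mm.

0.292 mm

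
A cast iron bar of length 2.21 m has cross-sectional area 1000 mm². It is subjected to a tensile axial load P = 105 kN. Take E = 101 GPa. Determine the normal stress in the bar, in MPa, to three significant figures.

105 MPa

σ = N/A = 105000/1000 = 105 MPa.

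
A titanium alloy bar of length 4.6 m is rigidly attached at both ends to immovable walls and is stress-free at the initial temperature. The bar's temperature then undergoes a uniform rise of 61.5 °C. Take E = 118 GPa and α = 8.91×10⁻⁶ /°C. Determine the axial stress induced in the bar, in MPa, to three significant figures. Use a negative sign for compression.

-64.7 MPa

Free thermal expansion αLΔT = 8.91e-6 · 4600 · 61.5 = 2.521 mm.
The walls impose strain ε = −(2.521)/4600 = -5.4796e-04; σ = Eε = 118000 · -5.4796e-04 = -64.66 MPa.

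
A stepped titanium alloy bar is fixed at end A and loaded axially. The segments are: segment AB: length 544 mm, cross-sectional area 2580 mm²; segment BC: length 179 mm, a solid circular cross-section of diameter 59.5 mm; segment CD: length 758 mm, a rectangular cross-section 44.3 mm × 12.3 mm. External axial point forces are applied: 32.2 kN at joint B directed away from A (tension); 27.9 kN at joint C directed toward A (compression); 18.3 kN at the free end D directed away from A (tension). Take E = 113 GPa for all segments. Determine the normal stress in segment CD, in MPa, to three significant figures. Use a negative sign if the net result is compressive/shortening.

Internal axial forces (sectioning from the free end, tension +): N_CD = 18.3 kN, N_BC = -9.6 kN, N_AB = 22.6 kN.
A_CD = 544.9 mm².
σ_CD = N_CD/A_CD = 18300/544.9 = 33.58 MPa.

33.6 MPa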